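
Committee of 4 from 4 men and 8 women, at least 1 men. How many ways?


Count by #men:
  1M,3W: C(4,1)×C(8,3)=224
  2M,2W: C(4,2)×C(8,2)=168
  3M,1W: C(4,3)×C(8,1)=32
  4M,0W: C(4,4)×C(8,0)=1
Total = 425

425


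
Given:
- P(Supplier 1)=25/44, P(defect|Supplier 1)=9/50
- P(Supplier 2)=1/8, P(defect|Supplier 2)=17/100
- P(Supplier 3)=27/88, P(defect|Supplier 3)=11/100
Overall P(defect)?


P(B) = Σ P(B|Aᵢ)×P(Aᵢ)
  9/50×25/44 = 9/88
  17/100×1/8 = 17/800
  11/100×27/88 = 27/800
Sum = 173/1100

P(defect) = 173/1100 ≈ 15.73%


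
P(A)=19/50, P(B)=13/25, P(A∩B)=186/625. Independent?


P(A)×P(B) = 247/1250
P(A∩B) = 186/625
Not equal → NOT independent

No, not independent


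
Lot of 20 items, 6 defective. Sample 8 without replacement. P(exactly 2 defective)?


Hypergeometric: C(6,2)×C(14,6)/C(20,8)
= 15×3003/125970 = 231/646

P(X=2) = 231/646 ≈ 35.76%


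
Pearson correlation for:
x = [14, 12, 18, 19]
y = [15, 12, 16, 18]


n=4, Σx=63, Σy=61, Σxy=984, Σx²=1025, Σy²=949
r = (4×984 - 63×61)/√((4×1025 - 63²)(4×949 - 61²))
= 93/√(131×75) = 93/√9825 ≈ 93/99.1211 ≈ 0.9382

r ≈ 0.9382


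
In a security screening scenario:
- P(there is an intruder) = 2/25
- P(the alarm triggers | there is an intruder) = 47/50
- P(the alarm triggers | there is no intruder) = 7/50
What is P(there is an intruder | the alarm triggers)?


Using Bayes' theorem:
P(A|B) = P(B|A)·P(A) / P(B)

P(the alarm triggers) = 47/50 × 2/25 + 7/50 × 23/25
= 47/625 + 161/1250 = 51/250

P(there is an intruder|the alarm triggers) = (47/625) / (51/250) = 94/255

P(there is an intruder|the alarm triggers) = 94/255 ≈ 36.86%


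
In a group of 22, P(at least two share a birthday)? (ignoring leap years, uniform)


P(all different) = Π(365-i)/365 for i=0..21
= 0.524305
P(match) = 1 - 0.524305 = 0.475695

P ≈ 0.4757 ≈ 47.57%


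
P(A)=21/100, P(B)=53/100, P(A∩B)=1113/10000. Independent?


P(A)×P(B) = 1113/10000
P(A∩B) = 1113/10000
Equal ✓ → Independent

Yes, independent


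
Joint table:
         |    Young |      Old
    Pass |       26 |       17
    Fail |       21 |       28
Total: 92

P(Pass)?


P(Pass) = (26+17)/92 = 43/92

P(Pass) = 43/92 ≈ 46.74%


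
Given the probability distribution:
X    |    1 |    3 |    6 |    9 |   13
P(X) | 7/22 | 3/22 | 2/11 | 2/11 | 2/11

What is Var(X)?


E[X] = 64/11
E[X²] = 589/11
Var(X) = E[X²] - (E[X])² = 589/11 - 4096/121 = 2383/121

Var(X) = 2383/121 ≈ 19.6942


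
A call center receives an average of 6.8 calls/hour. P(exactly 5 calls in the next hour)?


Poisson(λ=6.8): P(X=5) = e^(-λ)×λ^k/k!
= e^(-6.8) × 6.8^5 / 5!
≈ 0.001113775148 × 14539.33568 / 120 ≈ 0.134946

P(X=5) ≈ 0.134946 ≈ 13.49%


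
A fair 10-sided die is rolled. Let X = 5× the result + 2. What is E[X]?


E[die] = (1+10)/2 = 11/2
E[X] = 5×11/2 + 2 = 59/2

E[X] = 59/2


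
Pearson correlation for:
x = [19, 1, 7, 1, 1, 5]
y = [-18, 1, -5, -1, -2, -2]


n=6, Σx=34, Σy=-27, Σxy=-389, Σx²=438, Σy²=359
r = (6×(-389) - 34×(-27))/√((6×438 - 34²)(6×359 - (-27)²))
= -1416/√(1472×1425) = -1416/√2097600 ≈ -1416/1448.3094 ≈ -0.9777

r ≈ -0.9777


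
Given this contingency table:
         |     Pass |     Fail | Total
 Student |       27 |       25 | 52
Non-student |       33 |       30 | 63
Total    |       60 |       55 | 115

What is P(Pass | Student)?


P(Pass | Student) = 27/(27+25) = 27/52

P(Pass|Student) = 27/52 ≈ 51.92%


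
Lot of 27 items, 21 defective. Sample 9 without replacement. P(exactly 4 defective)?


Hypergeometric: C(21,4)×C(6,5)/C(27,9)
= 5985×6/4686825 = 126/16445

P(X=4) = 126/16445 ≈ 0.77%


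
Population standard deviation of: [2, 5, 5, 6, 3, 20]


Mean = 41/6
  (2-41/6)²=841/36
  (5-41/6)²=121/36
  (5-41/6)²=121/36
  (6-41/6)²=25/36
  (3-41/6)²=529/36
  (20-41/6)²=6241/36
Σ(x-μ)² = 1313/6
σ² = (1313/6)/6 = 1313/36

σ = √(1313/36) ≈ 6.0392


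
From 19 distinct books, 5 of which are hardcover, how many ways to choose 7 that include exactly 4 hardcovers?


Choose 4 of the 5 hardcovers and 3 of the other 14 books:
C(5,4)×C(14,3) = 5×364 = 1820

1820


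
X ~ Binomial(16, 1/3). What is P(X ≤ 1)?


P(X ≤ 1) = Σ P(X=i) for i=0..1
P(X=0) = 65536/43046721
P(X=1) = 524288/43046721
Sum = 65536/4782969

P(X ≤ 1) = 65536/4782969 ≈ 1.37%


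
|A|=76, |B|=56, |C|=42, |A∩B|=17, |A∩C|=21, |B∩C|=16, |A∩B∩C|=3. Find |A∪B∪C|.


|A∪B∪C| = 76+56+42-17-21-16+3 = 123

|A∪B∪C| = 123


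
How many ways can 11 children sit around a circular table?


Circular arrangements of 11 distinct objects: fix one position to break rotational symmetry.
(n-1)! = 10! = 3628800

3628800


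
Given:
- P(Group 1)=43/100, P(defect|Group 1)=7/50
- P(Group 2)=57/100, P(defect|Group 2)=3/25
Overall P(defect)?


P(B) = Σ P(B|Aᵢ)×P(Aᵢ)
  7/50×43/100 = 301/5000
  3/25×57/100 = 171/2500
Sum = 643/5000

P(defect) = 643/5000 ≈ 12.86%


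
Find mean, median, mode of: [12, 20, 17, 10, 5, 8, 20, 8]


Sorted: [5, 8, 8, 10, 12, 17, 20, 20]
Mean = 100/8 = 25/2
Median = 11
Freq: {12: 1, 20: 2, 17: 1, 10: 1, 5: 1, 8: 2}
Mode: [8, 20]

Mean=25/2, Median=11, Mode=[8, 20]


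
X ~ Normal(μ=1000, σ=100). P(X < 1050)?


z = (1050-1000)/100 = 0.5
P(Z < 0.5) = 0.6915

P(X < 1050) ≈ 0.6915


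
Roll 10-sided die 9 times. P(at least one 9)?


P(no 9)^9 = (9/10)^9 = 387420489/1000000000
P(≥1) = 1 - 387420489/1000000000 = 612579511/1000000000

P = 612579511/1000000000 ≈ 61.26%


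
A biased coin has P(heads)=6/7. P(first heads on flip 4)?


Geometric: P(X=4) = (1-p)^(k-1)×p = (1/7)^3×6/7 = 6/2401

P(X=4) = 6/2401 ≈ 0.25%


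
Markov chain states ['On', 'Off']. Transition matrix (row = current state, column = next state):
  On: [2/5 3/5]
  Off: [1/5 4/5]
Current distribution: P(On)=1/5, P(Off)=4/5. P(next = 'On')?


P(next=On) = Σᵢ P(now=i)×P(i→On)
= 1/5×2/5 + 4/5×1/5
= 2/25 + 4/25 = 6/25

P = 6/25 ≈ 0.2400


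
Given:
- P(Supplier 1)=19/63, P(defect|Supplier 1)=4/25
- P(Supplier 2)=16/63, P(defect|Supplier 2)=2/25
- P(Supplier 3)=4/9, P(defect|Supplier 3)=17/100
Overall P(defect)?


P(B) = Σ P(B|Aᵢ)×P(Aᵢ)
  4/25×19/63 = 76/1575
  2/25×16/63 = 32/1575
  17/100×4/9 = 17/225
Sum = 227/1575

P(defect) = 227/1575 ≈ 14.41%


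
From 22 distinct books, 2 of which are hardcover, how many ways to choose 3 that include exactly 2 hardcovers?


Choose 2 of the 2 hardcovers and 1 of the other 20 books:
C(2,2)×C(20,1) = 1×20 = 20

20


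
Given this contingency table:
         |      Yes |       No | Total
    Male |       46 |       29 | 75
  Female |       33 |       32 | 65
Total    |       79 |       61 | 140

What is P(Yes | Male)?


P(Yes | Male) = 46/(46+29) = 46/75

P(Yes|Male) = 46/75 ≈ 61.33%


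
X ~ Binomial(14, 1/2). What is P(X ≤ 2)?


P(X ≤ 2) = Σ P(X=i) for i=0..2
P(X=0) = 1/16384
P(X=1) = 7/8192
P(X=2) = 91/16384
Sum = 53/8192

P(X ≤ 2) = 53/8192 ≈ 0.65%


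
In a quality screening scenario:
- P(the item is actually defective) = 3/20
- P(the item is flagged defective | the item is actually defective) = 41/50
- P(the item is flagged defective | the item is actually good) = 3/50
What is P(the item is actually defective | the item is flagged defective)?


Using Bayes' theorem:
P(A|B) = P(B|A)·P(A) / P(B)

P(the item is flagged defective) = 41/50 × 3/20 + 3/50 × 17/20
= 123/1000 + 51/1000 = 87/500

P(the item is actually defective|the item is flagged defective) = (123/1000) / (87/500) = 41/58

P(the item is actually defective|the item is flagged defective) = 41/58 ≈ 70.69%


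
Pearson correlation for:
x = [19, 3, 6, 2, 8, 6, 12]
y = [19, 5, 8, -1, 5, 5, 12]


n=7, Σx=56, Σy=53, Σxy=636, Σx²=654, Σy²=645
r = (7×636 - 56×53)/√((7×654 - 56²)(7×645 - 53²))
= 1484/√(1442×1706) = 1484/√2460052 ≈ 1484/1568.4553 ≈ 0.9462

r ≈ 0.9462


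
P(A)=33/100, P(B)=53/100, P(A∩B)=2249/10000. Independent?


P(A)×P(B) = 1749/10000
P(A∩B) = 2249/10000
Not equal → NOT independent

No, not independent


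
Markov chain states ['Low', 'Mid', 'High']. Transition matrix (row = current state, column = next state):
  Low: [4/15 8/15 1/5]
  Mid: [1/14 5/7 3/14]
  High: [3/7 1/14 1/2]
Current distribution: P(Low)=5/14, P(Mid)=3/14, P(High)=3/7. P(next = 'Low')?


P(next=Low) = Σᵢ P(now=i)×P(i→Low)
= 5/14×4/15 + 3/14×1/14 + 3/7×3/7
= 2/21 + 3/196 + 9/49 = 173/588

P = 173/588 ≈ 0.2942


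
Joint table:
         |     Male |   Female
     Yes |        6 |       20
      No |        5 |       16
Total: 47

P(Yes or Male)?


P(Yes∨Male) = P(Yes) + P(Male) - P(Yes∧Male)
= (26 + 11 - 6)/47 = 31/47

P = 31/47 ≈ 65.96%


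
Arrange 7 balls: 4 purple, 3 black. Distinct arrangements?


7!/(4!×3!) = 35

35


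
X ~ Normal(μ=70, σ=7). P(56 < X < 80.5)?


z₁=(56-70)/7=-2.0, z₂=(80.5-70)/7=1.5
P = Φ(1.5) - Φ(-2.0) = 0.933193 - 0.022750 = 0.910443 ≈ 0.9104

P(56 < X < 80.5) ≈ 0.9104


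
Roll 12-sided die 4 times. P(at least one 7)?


P(no 7)^4 = (11/12)^4 = 14641/20736
P(≥1) = 1 - 14641/20736 = 6095/20736

P = 6095/20736 ≈ 29.39%


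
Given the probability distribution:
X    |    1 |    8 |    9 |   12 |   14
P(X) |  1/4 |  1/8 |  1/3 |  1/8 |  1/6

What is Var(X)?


E[X] = 97/12
E[X²] = 1031/12
Var(X) = E[X²] - (E[X])² = 1031/12 - 9409/144 = 2963/144

Var(X) = 2963/144 ≈ 20.5764


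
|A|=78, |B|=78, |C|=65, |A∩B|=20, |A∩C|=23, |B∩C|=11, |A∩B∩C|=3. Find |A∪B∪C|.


|A∪B∪C| = 78+78+65-20-23-11+3 = 170

|A∪B∪C| = 170


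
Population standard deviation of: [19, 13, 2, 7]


Mean = 41/4
  (19-41/4)²=1225/16
  (13-41/4)²=121/16
  (2-41/4)²=1089/16
  (7-41/4)²=169/16
Σ(x-μ)² = 651/4
σ² = (651/4)/4 = 651/16

σ = √(651/16) ≈ 6.3787


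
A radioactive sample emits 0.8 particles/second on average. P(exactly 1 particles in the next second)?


Poisson(λ=0.8): P(X=1) = e^(-λ)×λ^k/k!
= e^(-0.8) × 0.8^1 / 1!
≈ 0.4493289641 × 0.8 / 1 ≈ 0.359463

P(X=1) ≈ 0.359463 ≈ 35.95%


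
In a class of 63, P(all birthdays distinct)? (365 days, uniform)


P(all different) = Π(365-i)/365 for i=0..62
= (365/365)×(364/365)×...×(303/365)
= 0.003396

P ≈ 0.0034 ≈ 0.34%


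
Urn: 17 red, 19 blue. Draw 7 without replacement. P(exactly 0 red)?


Hypergeometric: C(17,0)×C(19,7)/C(36,7)
= 1×50388/8347680 = 247/40920

P(X=0) = 247/40920 ≈ 0.60%


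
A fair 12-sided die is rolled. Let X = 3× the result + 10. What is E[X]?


E[die] = (1+12)/2 = 13/2
E[X] = 3×13/2 + 10 = 59/2

E[X] = 59/2


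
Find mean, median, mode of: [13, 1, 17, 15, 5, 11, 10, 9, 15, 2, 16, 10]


Sorted: [1, 2, 5, 9, 10, 10, 11, 13, 15, 15, 16, 17]
Mean = 124/12 = 31/3
Median = 21/2
Freq: {13: 1, 1: 1, 17: 1, 15: 2, 5: 1, 11: 1, 10: 2, 9: 1, 2: 1, 16: 1}
Mode: [10, 15]

Mean=31/3, Median=21/2, Mode=[10, 15]


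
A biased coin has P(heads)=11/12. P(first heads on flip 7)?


Geometric: P(X=7) = (1-p)^(k-1)×p = (1/12)^6×11/12 = 11/35831808

P(X=7) = 11/35831808 ≈ 0.00%


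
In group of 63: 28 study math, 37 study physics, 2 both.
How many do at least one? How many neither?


|A∪B| = 28+37-2 = 63
Neither = 63-63 = 0

At least one: 63; Neither: 0


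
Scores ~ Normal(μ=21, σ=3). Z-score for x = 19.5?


z = (x - μ)/σ = (19.5 - 21)/3 = -0.5

z = -0.5


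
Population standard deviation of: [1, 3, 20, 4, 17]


Mean = 45/5 = 9
  (1-9)²=64
  (3-9)²=36
  (20-9)²=121
  (4-9)²=25
  (17-9)²=64
Σ(x-μ)² = 310
σ² = 310/5 = 62

σ = √(62) ≈ 7.8740


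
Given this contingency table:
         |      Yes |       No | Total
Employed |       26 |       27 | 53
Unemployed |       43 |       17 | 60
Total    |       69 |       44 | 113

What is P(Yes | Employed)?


P(Yes | Employed) = 26/(26+27) = 26/53

P(Yes|Employed) = 26/53 ≈ 49.06%


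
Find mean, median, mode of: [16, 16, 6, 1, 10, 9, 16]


Sorted: [1, 6, 9, 10, 16, 16, 16]
Mean = 74/7
Median = 10
Freq: {16: 3, 6: 1, 1: 1, 10: 1, 9: 1}
Mode: [16]

Mean=74/7, Median=10, Mode=16


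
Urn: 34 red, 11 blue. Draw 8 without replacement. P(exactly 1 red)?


Hypergeometric: C(34,1)×C(11,7)/C(45,8)
= 34×330/215553195 = 68/1306383

P(X=1) = 68/1306383 ≈ 0.01%


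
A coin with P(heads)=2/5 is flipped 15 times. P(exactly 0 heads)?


Binomial: P(X=0) = C(15,0)×p^0×(1-p)^15
= 1 × 1 × 14348907/30517578125 = 14348907/30517578125

P(X=0) = 14348907/30517578125 ≈ 0.05%


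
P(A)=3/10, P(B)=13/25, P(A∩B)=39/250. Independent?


P(A)×P(B) = 39/250
P(A∩B) = 39/250
Equal ✓ → Independent

Yes, independent


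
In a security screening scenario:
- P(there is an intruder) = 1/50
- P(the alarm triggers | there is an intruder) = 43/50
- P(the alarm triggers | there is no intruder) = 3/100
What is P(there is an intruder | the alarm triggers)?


Using Bayes' theorem:
P(A|B) = P(B|A)·P(A) / P(B)

P(the alarm triggers) = 43/50 × 1/50 + 3/100 × 49/50
= 43/2500 + 147/5000 = 233/5000

P(there is an intruder|the alarm triggers) = (43/2500) / (233/5000) = 86/233

P(there is an intruder|the alarm triggers) = 86/233 ≈ 36.91%


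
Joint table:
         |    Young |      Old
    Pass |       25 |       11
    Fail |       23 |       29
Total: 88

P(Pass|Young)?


P(Pass|Young) = 25/(25+23) = 25/48

P = 25/48 ≈ 52.08%


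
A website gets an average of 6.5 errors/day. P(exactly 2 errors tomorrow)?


Poisson(λ=6.5): P(X=2) = e^(-λ)×λ^k/k!
= e^(-6.5) × 6.5^2 / 2!
≈ 0.001503439193 × 42.25 / 2 ≈ 0.031760

P(X=2) ≈ 0.031760 ≈ 3.18%


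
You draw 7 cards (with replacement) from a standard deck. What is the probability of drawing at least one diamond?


P(not a diamond) = 39/52 = 3/4
P(none in 7 draws) = (3/4)^7 = 2187/16384
P(≥1 diamond) = 1 - 2187/16384 = 14197/16384

P = 14197/16384 ≈ 86.65%


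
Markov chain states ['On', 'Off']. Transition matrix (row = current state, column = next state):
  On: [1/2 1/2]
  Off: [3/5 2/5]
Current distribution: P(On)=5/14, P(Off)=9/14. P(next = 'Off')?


P(next=Off) = Σᵢ P(now=i)×P(i→Off)
= 5/14×1/2 + 9/14×2/5
= 5/28 + 9/35 = 61/140

P = 61/140 ≈ 0.4357


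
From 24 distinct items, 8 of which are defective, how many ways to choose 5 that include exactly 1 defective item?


Choose 1 of the 8 defective items and 4 of the other 16 items:
C(8,1)×C(16,4) = 8×1820 = 14560

14560


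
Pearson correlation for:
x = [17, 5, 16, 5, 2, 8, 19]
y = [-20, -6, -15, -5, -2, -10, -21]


n=7, Σx=72, Σy=-79, Σxy=-1118, Σx²=1024, Σy²=1231
r = (7×(-1118) - 72×(-79))/√((7×1024 - 72²)(7×1231 - (-79)²))
= -2138/√(1984×2376) = -2138/√4713984 ≈ -2138/2171.1711 ≈ -0.9847

r ≈ -0.9847


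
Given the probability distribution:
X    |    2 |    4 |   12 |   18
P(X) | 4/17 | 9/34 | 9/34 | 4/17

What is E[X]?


E[X] = Σ x·P(X=x)
= (2)×(4/17) + (4)×(9/34) + (12)×(9/34) + (18)×(4/17)
= 152/17

E[X] = 152/17


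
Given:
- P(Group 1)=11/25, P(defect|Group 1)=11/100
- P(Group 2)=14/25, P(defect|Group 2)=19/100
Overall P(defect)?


P(B) = Σ P(B|Aᵢ)×P(Aᵢ)
  11/100×11/25 = 121/2500
  19/100×14/25 = 133/1250
Sum = 387/2500

P(defect) = 387/2500 ≈ 15.48%


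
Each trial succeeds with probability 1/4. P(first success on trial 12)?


Geometric: P(X=12) = (1-p)^(k-1)×p = (3/4)^11×1/4 = 177147/16777216

P(X=12) = 177147/16777216 ≈ 1.06%


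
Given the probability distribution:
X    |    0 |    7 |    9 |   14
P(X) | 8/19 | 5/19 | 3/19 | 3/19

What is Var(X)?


E[X] = 104/19
E[X²] = 1076/19
Var(X) = E[X²] - (E[X])² = 1076/19 - 10816/361 = 9628/361

Var(X) = 9628/361 ≈ 26.6704


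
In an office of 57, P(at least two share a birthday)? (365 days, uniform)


P(all different) = Π(365-i)/365 for i=0..56
= 0.009878
P(match) = 1 - 0.009878 = 0.990122

P ≈ 0.9901 ≈ 99.01%


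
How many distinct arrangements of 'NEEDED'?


Letters: 6, freq: {'N': 1, 'E': 3, 'D': 2}
6!/(1!×3!×2!) = 720/12 = 60

60


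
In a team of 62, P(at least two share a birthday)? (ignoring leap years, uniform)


P(all different) = Π(365-i)/365 for i=0..61
= 0.004090
P(match) = 1 - 0.004090 = 0.995910

P ≈ 0.9959 ≈ 99.59%


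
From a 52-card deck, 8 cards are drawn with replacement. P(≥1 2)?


P(not a 2) = 48/52 = 12/13
P(none in 8 draws) = (12/13)^8 = 429981696/815730721
P(≥1 2) = 1 - 429981696/815730721 = 385749025/815730721

P = 385749025/815730721 ≈ 47.29%


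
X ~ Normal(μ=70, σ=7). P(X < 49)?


z = (49-70)/7 = -3.0
P(Z < -3.0) = 0.0013

P(X < 49) ≈ 0.0013


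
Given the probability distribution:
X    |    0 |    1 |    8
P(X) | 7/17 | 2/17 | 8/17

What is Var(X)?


E[X] = 66/17
E[X²] = 514/17
Var(X) = E[X²] - (E[X])² = 514/17 - 4356/289 = 4382/289

Var(X) = 4382/289 ≈ 15.1626


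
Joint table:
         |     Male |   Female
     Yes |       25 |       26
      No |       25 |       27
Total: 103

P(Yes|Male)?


P(Yes|Male) = 25/(25+25) = 25/50 = 1/2

P = 1/2 ≈ 50.00%


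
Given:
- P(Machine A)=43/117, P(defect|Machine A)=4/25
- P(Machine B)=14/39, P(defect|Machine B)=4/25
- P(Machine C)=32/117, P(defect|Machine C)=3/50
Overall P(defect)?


P(B) = Σ P(B|Aᵢ)×P(Aᵢ)
  4/25×43/117 = 172/2925
  4/25×14/39 = 56/975
  3/50×32/117 = 16/975
Sum = 388/2925

P(defect) = 388/2925 ≈ 13.26%


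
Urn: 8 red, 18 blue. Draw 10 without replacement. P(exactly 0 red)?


Hypergeometric: C(8,0)×C(18,10)/C(26,10)
= 1×43758/5311735 = 18/2185

P(X=0) = 18/2185 ≈ 0.82%


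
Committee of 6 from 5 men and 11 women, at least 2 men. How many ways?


Count by #men:
  2M,4W: C(5,2)×C(11,4)=3300
  3M,3W: C(5,3)×C(11,3)=1650
  4M,2W: C(5,4)×C(11,2)=275
  5M,1W: C(5,5)×C(11,1)=11
Total = 5236

5236


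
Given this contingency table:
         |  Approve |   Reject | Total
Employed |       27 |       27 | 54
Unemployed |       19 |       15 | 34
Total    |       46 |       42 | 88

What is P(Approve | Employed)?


P(Approve | Employed) = 27/(27+27) = 27/54 = 1/2

P(Approve|Employed) = 1/2 ≈ 50.00%


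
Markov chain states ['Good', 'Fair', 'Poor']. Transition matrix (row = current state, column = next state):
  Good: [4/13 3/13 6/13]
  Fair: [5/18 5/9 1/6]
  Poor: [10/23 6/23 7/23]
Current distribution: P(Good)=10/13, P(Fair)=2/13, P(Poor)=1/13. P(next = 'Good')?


P(next=Good) = Σᵢ P(now=i)×P(i→Good)
= 10/13×4/13 + 2/13×5/18 + 1/13×10/23
= 40/169 + 5/117 + 10/299 = 10945/34983

P = 10945/34983 ≈ 0.3129


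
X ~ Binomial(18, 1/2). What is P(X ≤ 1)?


P(X ≤ 1) = Σ P(X=i) for i=0..1
P(X=0) = 1/262144
P(X=1) = 9/131072
Sum = 19/262144

P(X ≤ 1) = 19/262144 ≈ 0.01%


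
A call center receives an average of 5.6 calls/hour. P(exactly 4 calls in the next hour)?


Poisson(λ=5.6): P(X=4) = e^(-λ)×λ^k/k!
= e^(-5.6) × 5.6^4 / 4!
≈ 0.003697863716 × 983.4496 / 24 ≈ 0.151528

P(X=4) ≈ 0.151528 ≈ 15.15%


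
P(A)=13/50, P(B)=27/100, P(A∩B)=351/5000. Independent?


P(A)×P(B) = 351/5000
P(A∩B) = 351/5000
Equal ✓ → Independent

Yes, independent


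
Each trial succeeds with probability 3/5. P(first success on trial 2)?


Geometric: P(X=2) = (1-p)^(k-1)×p = (2/5)^1×3/5 = 6/25

P(X=2) = 6/25 ≈ 24.00%


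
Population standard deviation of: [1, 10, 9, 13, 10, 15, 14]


Mean = 72/7
  (1-72/7)²=4225/49
  (10-72/7)²=4/49
  (9-72/7)²=81/49
  (13-72/7)²=361/49
  (10-72/7)²=4/49
  (15-72/7)²=1089/49
  (14-72/7)²=676/49
Σ(x-μ)² = 920/7
σ² = (920/7)/7 = 920/49

σ = √(920/49) ≈ 4.3331


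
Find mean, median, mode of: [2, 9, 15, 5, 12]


Sorted: [2, 5, 9, 12, 15]
Mean = 43/5
Median = 9
Freq: {2: 1, 9: 1, 15: 1, 5: 1, 12: 1}
Mode: No mode

Mean=43/5, Median=9, Mode=No mode


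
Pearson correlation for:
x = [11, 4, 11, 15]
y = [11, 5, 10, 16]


n=4, Σx=41, Σy=42, Σxy=491, Σx²=483, Σy²=502
r = (4×491 - 41×42)/√((4×483 - 41²)(4×502 - 42²))
= 242/√(251×244) = 242/√61244 ≈ 242/247.4753 ≈ 0.9779

r ≈ 0.9779


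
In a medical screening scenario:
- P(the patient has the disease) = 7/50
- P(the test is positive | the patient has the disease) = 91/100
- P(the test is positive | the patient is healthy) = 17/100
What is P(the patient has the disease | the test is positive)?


Using Bayes' theorem:
P(A|B) = P(B|A)·P(A) / P(B)

P(the test is positive) = 91/100 × 7/50 + 17/100 × 43/50
= 637/5000 + 731/5000 = 171/625

P(the patient has the disease|the test is positive) = (637/5000) / (171/625) = 637/1368

P(the patient has the disease|the test is positive) = 637/1368 ≈ 46.56%


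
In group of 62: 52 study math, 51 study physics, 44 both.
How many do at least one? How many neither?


|A∪B| = 52+51-44 = 59
Neither = 62-59 = 3

At least one: 59; Neither: 3


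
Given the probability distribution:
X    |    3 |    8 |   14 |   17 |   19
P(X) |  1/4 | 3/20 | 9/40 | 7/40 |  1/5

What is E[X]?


E[X] = Σ x·P(X=x)
= (3)×(1/4) + (8)×(3/20) + (14)×(9/40) + (17)×(7/40) + (19)×(1/5)
= 95/8

E[X] = 95/8


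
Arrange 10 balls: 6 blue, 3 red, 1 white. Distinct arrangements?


10!/(6!×3!×1!) = 840

840


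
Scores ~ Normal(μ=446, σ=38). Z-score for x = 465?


z = (x - μ)/σ = (465 - 446)/38 = 0.5

z = 0.5


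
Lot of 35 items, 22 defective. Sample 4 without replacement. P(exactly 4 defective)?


Hypergeometric: C(22,4)×C(13,0)/C(35,4)
= 7315×1/52360 = 19/136

P(X=4) = 19/136 ≈ 13.97%


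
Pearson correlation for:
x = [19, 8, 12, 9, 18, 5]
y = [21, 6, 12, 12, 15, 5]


n=6, Σx=71, Σy=71, Σxy=994, Σx²=999, Σy²=1015
r = (6×994 - 71×71)/√((6×999 - 71²)(6×1015 - 71²))
= 923/√(953×1049) = 923/√999697 ≈ 923/999.8485 ≈ 0.9231

r ≈ 0.9231


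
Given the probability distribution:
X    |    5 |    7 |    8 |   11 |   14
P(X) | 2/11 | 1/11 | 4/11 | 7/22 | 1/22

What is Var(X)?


E[X] = 189/22
E[X²] = 1753/22
Var(X) = E[X²] - (E[X])² = 1753/22 - 35721/484 = 2845/484

Var(X) = 2845/484 ≈ 5.8781


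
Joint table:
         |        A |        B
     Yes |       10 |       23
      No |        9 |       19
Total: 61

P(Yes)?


P(Yes) = (10+23)/61 = 33/61

P(Yes) = 33/61 ≈ 54.10%


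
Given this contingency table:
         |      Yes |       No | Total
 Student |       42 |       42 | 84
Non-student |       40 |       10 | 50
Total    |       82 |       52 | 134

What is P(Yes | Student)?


P(Yes | Student) = 42/(42+42) = 42/84 = 1/2

P(Yes|Student) = 1/2 ≈ 50.00%


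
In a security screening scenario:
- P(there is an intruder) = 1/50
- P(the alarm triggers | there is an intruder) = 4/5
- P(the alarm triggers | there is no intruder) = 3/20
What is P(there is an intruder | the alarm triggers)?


Using Bayes' theorem:
P(A|B) = P(B|A)·P(A) / P(B)

P(the alarm triggers) = 4/5 × 1/50 + 3/20 × 49/50
= 2/125 + 147/1000 = 163/1000

P(there is an intruder|the alarm triggers) = (2/125) / (163/1000) = 16/163

P(there is an intruder|the alarm triggers) = 16/163 ≈ 9.82%


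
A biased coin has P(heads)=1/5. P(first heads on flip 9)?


Geometric: P(X=9) = (1-p)^(k-1)×p = (4/5)^8×1/5 = 65536/1953125

P(X=9) = 65536/1953125 ≈ 3.36%


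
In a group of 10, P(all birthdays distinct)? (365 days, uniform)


P(all different) = Π(365-i)/365 for i=0..9
= (365/365)×(364/365)×...×(356/365)
= 0.883052

P ≈ 0.8831 ≈ 88.31%


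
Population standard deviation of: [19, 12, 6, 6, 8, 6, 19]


Mean = 76/7
  (19-76/7)²=3249/49
  (12-76/7)²=64/49
  (6-76/7)²=1156/49
  (6-76/7)²=1156/49
  (8-76/7)²=400/49
  (6-76/7)²=1156/49
  (19-76/7)²=3249/49
Σ(x-μ)² = 1490/7
σ² = (1490/7)/7 = 1490/49

σ = √(1490/49) ≈ 5.5144


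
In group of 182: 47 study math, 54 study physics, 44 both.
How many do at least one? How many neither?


|A∪B| = 47+54-44 = 57
Neither = 182-57 = 125

At least one: 57; Neither: 125


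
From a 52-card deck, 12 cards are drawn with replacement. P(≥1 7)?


P(not a 7) = 48/52 = 12/13
P(none in 12 draws) = (12/13)^12 = 8916100448256/23298085122481
P(≥1 7) = 1 - 8916100448256/23298085122481 = 14381984674225/23298085122481

P = 14381984674225/23298085122481 ≈ 61.73%


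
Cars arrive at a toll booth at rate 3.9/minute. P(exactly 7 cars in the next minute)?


Poisson(λ=3.9): P(X=7) = e^(-λ)×λ^k/k!
= e^(-3.9) × 3.9^7 / 7!
≈ 0.02024191145 × 13723.1006679 / 5040 ≈ 0.055115

P(X=7) ≈ 0.055115 ≈ 5.51%


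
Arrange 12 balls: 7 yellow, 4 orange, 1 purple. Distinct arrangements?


12!/(7!×4!×1!) = 3960

3960


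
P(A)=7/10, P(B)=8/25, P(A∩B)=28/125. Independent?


P(A)×P(B) = 28/125
P(A∩B) = 28/125
Equal ✓ → Independent

Yes, independent


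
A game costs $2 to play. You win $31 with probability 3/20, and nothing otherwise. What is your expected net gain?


E[gain] = (31-2)×3/20 + (-2)×17/20
= 87/20 - 17/10 = 53/20

Expected net gain = $53/20 ≈ $2.65


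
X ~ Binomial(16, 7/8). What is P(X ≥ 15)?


P(X ≥ 15) = Σ P(X=i) for i=15..16
P(X=15) = 4747561509943/17592186044416
P(X=16) = 33232930569601/281474976710656
Sum = 109193914728689/281474976710656

P(X ≥ 15) = 109193914728689/281474976710656 ≈ 38.79%


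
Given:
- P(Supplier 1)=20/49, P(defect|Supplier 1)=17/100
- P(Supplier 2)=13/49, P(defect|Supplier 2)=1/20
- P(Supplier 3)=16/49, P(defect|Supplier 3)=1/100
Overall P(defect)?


P(B) = Σ P(B|Aᵢ)×P(Aᵢ)
  17/100×20/49 = 17/245
  1/20×13/49 = 13/980
  1/100×16/49 = 4/1225
Sum = 421/4900

P(defect) = 421/4900 ≈ 8.59%


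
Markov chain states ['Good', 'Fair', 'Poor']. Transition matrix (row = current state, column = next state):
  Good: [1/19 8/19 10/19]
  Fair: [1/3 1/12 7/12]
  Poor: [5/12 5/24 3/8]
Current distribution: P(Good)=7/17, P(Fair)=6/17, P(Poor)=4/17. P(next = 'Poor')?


P(next=Poor) = Σᵢ P(now=i)×P(i→Poor)
= 7/17×10/19 + 6/17×7/12 + 4/17×3/8
= 70/323 + 7/34 + 3/34 = 165/323

P = 165/323 ≈ 0.5108


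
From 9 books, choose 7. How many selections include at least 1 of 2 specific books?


Complement: C(9,7) - C(7,7) = 36 - 1 = 35

35


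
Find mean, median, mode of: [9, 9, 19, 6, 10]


Sorted: [6, 9, 9, 10, 19]
Mean = 53/5
Median = 9
Freq: {9: 2, 19: 1, 6: 1, 10: 1}
Mode: [9]

Mean=53/5, Median=9, Mode=9


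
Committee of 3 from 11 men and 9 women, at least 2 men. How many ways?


Count by #men:
  2M,1W: C(11,2)×C(9,1)=495
  3M,0W: C(11,3)×C(9,0)=165
Total = 660

660


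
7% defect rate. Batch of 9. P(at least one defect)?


P(all good) = (93/100)^9 = 520411082988487293/1000000000000000000
P(≥1 defect) = 479588917011512707/1000000000000000000

P = 479588917011512707/1000000000000000000 ≈ 47.96%


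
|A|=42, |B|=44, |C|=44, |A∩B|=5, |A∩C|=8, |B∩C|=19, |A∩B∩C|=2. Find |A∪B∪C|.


|A∪B∪C| = 42+44+44-5-8-19+2 = 100

|A∪B∪C| = 100


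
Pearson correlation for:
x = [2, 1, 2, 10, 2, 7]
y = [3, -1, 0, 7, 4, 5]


n=6, Σx=24, Σy=18, Σxy=118, Σx²=162, Σy²=100
r = (6×118 - 24×18)/√((6×162 - 24²)(6×100 - 18²))
= 276/√(396×276) = 276/√109296 ≈ 276/330.5995 ≈ 0.8348

r ≈ 0.8348


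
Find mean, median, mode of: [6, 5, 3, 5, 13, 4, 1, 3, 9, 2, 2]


Sorted: [1, 2, 2, 3, 3, 4, 5, 5, 6, 9, 13]
Mean = 53/11
Median = 4
Freq: {6: 1, 5: 2, 3: 2, 13: 1, 4: 1, 1: 1, 9: 1, 2: 2}
Mode: [2, 3, 5]

Mean=53/11, Median=4, Mode=[2, 3, 5]


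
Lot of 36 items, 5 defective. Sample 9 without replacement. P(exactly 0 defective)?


Hypergeometric: C(5,0)×C(31,9)/C(36,9)
= 1×20160075/94143280 = 4485/20944

P(X=0) = 4485/20944 ≈ 21.41%


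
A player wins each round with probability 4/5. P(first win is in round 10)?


Geometric: P(X=10) = (1-p)^(k-1)×p = (1/5)^9×4/5 = 4/9765625

P(X=10) = 4/9765625 ≈ 0.00%


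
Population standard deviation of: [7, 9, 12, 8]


Mean = 36/4 = 9
  (7-9)²=4
  (9-9)²=0
  (12-9)²=9
  (8-9)²=1
Σ(x-μ)² = 14
σ² = 14/4 = 7/2

σ = √(7/2) ≈ 1.8708


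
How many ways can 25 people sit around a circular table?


Circular arrangements of 25 distinct objects: fix one position to break rotational symmetry.
(n-1)! = 24! = 620448401733239439360000

620448401733239439360000


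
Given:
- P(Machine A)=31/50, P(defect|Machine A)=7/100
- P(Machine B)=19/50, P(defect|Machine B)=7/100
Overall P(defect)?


P(B) = Σ P(B|Aᵢ)×P(Aᵢ)
  7/100×31/50 = 217/5000
  7/100×19/50 = 133/5000
Sum = 7/100

P(defect) = 7/100 ≈ 7.00%


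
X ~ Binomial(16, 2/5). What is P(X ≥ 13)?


P(X ≥ 13) = Σ P(X=i) for i=13..16
P(X=13) = 24772608/30517578125
P(X=14) = 3538944/30517578125
P(X=15) = 1572864/152587890625
P(X=16) = 65536/152587890625
Sum = 28639232/30517578125

P(X ≥ 13) = 28639232/30517578125 ≈ 0.09%


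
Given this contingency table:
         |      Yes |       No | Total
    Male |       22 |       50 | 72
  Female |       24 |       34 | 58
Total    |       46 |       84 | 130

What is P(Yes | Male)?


P(Yes | Male) = 22/(22+50) = 22/72 = 11/36

P(Yes|Male) = 11/36 ≈ 30.56%


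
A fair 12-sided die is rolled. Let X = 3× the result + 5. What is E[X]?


E[die] = (1+12)/2 = 13/2
E[X] = 3×13/2 + 5 = 49/2

E[X] = 49/2


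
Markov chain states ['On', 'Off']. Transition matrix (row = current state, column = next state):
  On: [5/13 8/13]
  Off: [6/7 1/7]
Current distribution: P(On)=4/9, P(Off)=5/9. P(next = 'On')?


P(next=On) = Σᵢ P(now=i)×P(i→On)
= 4/9×5/13 + 5/9×6/7
= 20/117 + 10/21 = 530/819

P = 530/819 ≈ 0.6471


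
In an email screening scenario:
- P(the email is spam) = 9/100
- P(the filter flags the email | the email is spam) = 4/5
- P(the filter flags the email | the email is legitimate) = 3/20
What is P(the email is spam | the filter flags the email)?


Using Bayes' theorem:
P(A|B) = P(B|A)·P(A) / P(B)

P(the filter flags the email) = 4/5 × 9/100 + 3/20 × 91/100
= 9/125 + 273/2000 = 417/2000

P(the email is spam|the filter flags the email) = (9/125) / (417/2000) = 48/139

P(the email is spam|the filter flags the email) = 48/139 ≈ 34.53%


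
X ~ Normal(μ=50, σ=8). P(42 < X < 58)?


z₁=(42-50)/8=-1.0, z₂=(58-50)/8=1.0
P = Φ(1.0) - Φ(-1.0) = 0.841345 - 0.158655 = 0.682690 ≈ 0.6827

P(42 < X < 58) ≈ 0.6827


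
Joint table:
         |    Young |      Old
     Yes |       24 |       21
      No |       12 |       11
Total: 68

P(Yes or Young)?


P(Yes∨Young) = P(Yes) + P(Young) - P(Yes∧Young)
= (45 + 36 - 24)/68 = 57/68

P = 57/68 ≈ 83.82%


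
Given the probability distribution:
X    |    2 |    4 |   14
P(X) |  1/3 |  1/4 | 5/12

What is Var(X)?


E[X] = 15/2
E[X²] = 87
Var(X) = E[X²] - (E[X])² = 87 - 225/4 = 123/4

Var(X) = 123/4 ≈ 30.7500


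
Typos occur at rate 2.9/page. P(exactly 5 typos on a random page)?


Poisson(λ=2.9): P(X=5) = e^(-λ)×λ^k/k!
= e^(-2.9) × 2.9^5 / 5!
≈ 0.05502322006 × 205.11149 / 120 ≈ 0.094049

P(X=5) ≈ 0.094049 ≈ 9.40%


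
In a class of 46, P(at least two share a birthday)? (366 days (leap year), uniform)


P(all different) = Π(366-i)/366 for i=0..45
= 0.052187
P(match) = 1 - 0.052187 = 0.947813

P ≈ 0.9478 ≈ 94.78%


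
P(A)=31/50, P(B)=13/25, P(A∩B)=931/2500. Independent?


P(A)×P(B) = 403/1250
P(A∩B) = 931/2500
Not equal → NOT independent

No, not independent


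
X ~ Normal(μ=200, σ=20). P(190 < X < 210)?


z₁=(190-200)/20=-0.5, z₂=(210-200)/20=0.5
P = Φ(0.5) - Φ(-0.5) = 0.691462 - 0.308538 = 0.382924 ≈ 0.3829

P(190 < X < 210) ≈ 0.3829


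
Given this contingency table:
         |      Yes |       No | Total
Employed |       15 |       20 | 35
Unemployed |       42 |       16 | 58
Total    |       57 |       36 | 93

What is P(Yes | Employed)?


P(Yes | Employed) = 15/(15+20) = 15/35 = 3/7

P(Yes|Employed) = 3/7 ≈ 42.86%


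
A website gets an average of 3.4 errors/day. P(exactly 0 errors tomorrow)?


Poisson(λ=3.4): P(X=0) = e^(-λ)×λ^k/k!
= e^(-3.4) × 3.4^0 / 0!
≈ 0.03337326996 × 1 / 1 ≈ 0.033373

P(X=0) ≈ 0.033373 ≈ 3.34%


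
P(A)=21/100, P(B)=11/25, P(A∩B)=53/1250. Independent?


P(A)×P(B) = 231/2500
P(A∩B) = 53/1250
Not equal → NOT independent

No, not independent


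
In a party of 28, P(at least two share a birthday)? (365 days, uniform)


P(all different) = Π(365-i)/365 for i=0..27
= 0.345539
P(match) = 1 - 0.345539 = 0.654461

P ≈ 0.6545 ≈ 65.45%


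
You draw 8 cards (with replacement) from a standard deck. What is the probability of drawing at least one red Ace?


P(not a red Ace) = 50/52 = 25/26
P(none in 8 draws) = (25/26)^8 = 152587890625/208827064576
P(≥1 red Ace) = 1 - 152587890625/208827064576 = 56239173951/208827064576

P = 56239173951/208827064576 ≈ 26.93%


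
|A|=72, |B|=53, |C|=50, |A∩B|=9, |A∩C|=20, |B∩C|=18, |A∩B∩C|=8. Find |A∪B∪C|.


|A∪B∪C| = 72+53+50-9-20-18+8 = 136

|A∪B∪C| = 136


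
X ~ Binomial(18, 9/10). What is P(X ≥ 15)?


P(X ≥ 15) = Σ P(X=i) for i=15..18
P(X=15) = 10500447736827099/62500000000000000
P(X=16) = 283512088894331673/1000000000000000000
P(X=17) = 150094635296999121/500000000000000000
P(X=18) = 150094635296999121/1000000000000000000
Sum = 45090157928728131/50000000000000000

P(X ≥ 15) = 45090157928728131/50000000000000000 ≈ 90.18%


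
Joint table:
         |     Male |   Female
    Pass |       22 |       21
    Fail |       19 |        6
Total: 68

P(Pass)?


P(Pass) = (22+21)/68 = 43/68

P(Pass) = 43/68 ≈ 63.24%


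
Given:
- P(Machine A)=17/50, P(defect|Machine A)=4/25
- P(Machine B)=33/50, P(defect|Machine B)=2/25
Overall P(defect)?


P(B) = Σ P(B|Aᵢ)×P(Aᵢ)
  4/25×17/50 = 34/625
  2/25×33/50 = 33/625
Sum = 67/625

P(defect) = 67/625 ≈ 10.72%


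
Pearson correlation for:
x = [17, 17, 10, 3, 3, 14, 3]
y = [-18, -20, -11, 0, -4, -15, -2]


n=7, Σx=67, Σy=-70, Σxy=-984, Σx²=901, Σy²=1090
r = (7×(-984) - 67×(-70))/√((7×901 - 67²)(7×1090 - (-70)²))
= -2198/√(1818×2730) = -2198/√4963140 ≈ -2198/2227.8106 ≈ -0.9866

r ≈ -0.9866


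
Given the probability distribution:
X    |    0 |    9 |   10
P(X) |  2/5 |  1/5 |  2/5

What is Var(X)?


E[X] = 29/5
E[X²] = 281/5
Var(X) = E[X²] - (E[X])² = 281/5 - 841/25 = 564/25

Var(X) = 564/25 ≈ 22.5600


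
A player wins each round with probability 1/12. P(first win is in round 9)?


Geometric: P(X=9) = (1-p)^(k-1)×p = (11/12)^8×1/12 = 214358881/5159780352

P(X=9) = 214358881/5159780352 ≈ 4.15%


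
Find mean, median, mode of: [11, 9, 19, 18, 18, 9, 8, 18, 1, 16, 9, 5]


Sorted: [1, 5, 8, 9, 9, 9, 11, 16, 18, 18, 18, 19]
Mean = 141/12 = 47/4
Median = 10
Freq: {11: 1, 9: 3, 19: 1, 18: 3, 8: 1, 1: 1, 16: 1, 5: 1}
Mode: [9, 18]

Mean=47/4, Median=10, Mode=[9, 18]


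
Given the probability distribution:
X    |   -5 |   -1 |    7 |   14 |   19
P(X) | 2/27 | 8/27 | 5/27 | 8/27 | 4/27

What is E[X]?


E[X] = Σ x·P(X=x)
= (-5)×(2/27) + (-1)×(8/27) + (7)×(5/27) + (14)×(8/27) + (19)×(4/27)
= 205/27

E[X] = 205/27


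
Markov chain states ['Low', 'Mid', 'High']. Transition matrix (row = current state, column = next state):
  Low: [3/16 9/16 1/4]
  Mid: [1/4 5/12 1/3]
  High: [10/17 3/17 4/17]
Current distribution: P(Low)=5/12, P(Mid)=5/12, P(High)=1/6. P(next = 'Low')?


P(next=Low) = Σᵢ P(now=i)×P(i→Low)
= 5/12×3/16 + 5/12×1/4 + 1/6×10/17
= 5/64 + 5/48 + 5/51 = 305/1088

P = 305/1088 ≈ 0.2803


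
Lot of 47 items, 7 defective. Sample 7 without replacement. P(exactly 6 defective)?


Hypergeometric: C(7,6)×C(40,1)/C(47,7)
= 7×40/62891499 = 280/62891499

P(X=6) = 280/62891499 ≈ 0.00%


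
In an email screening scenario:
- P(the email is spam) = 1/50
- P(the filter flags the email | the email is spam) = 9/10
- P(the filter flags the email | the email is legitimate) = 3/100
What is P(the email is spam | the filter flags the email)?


Using Bayes' theorem:
P(A|B) = P(B|A)·P(A) / P(B)

P(the filter flags the email) = 9/10 × 1/50 + 3/100 × 49/50
= 9/500 + 147/5000 = 237/5000

P(the email is spam|the filter flags the email) = (9/500) / (237/5000) = 30/79

P(the email is spam|the filter flags the email) = 30/79 ≈ 37.97%


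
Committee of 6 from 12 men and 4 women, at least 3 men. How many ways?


Count by #men:
  3M,3W: C(12,3)×C(4,3)=880
  4M,2W: C(12,4)×C(4,2)=2970
  5M,1W: C(12,5)×C(4,1)=3168
  6M,0W: C(12,6)×C(4,0)=924
Total = 7942

7942


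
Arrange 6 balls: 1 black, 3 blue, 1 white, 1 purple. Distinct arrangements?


6!/(1!×3!×1!×1!) = 120

120


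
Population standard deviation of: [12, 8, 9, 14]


Mean = 43/4
  (12-43/4)²=25/16
  (8-43/4)²=121/16
  (9-43/4)²=49/16
  (14-43/4)²=169/16
Σ(x-μ)² = 91/4
σ² = (91/4)/4 = 91/16

σ = √(91/16) ≈ 2.3848


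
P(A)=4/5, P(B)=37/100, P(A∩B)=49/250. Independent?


P(A)×P(B) = 37/125
P(A∩B) = 49/250
Not equal → NOT independent

No, not independent


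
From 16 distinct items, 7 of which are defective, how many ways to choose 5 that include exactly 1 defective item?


Choose 1 of the 7 defective items and 4 of the other 9 items:
C(7,1)×C(9,4) = 7×126 = 882

882


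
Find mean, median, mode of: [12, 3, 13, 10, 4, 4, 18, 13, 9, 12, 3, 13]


Sorted: [3, 3, 4, 4, 9, 10, 12, 12, 13, 13, 13, 18]
Mean = 114/12 = 19/2
Median = 11
Freq: {12: 2, 3: 2, 13: 3, 10: 1, 4: 2, 18: 1, 9: 1}
Mode: [13]

Mean=19/2, Median=11, Mode=13


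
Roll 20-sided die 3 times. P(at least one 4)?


P(no 4)^3 = (19/20)^3 = 6859/8000
P(≥1) = 1 - 6859/8000 = 1141/8000

P = 1141/8000 ≈ 14.26%


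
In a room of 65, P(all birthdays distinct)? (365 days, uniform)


P(all different) = Π(365-i)/365 for i=0..64
= (365/365)×(364/365)×...×(301/365)
= 0.002317

P ≈ 0.0023 ≈ 0.23%


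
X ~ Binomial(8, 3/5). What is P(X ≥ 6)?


P(X ≥ 6) = Σ P(X=i) for i=6..8
P(X=6) = 81648/390625
P(X=7) = 34992/390625
P(X=8) = 6561/390625
Sum = 123201/390625

P(X ≥ 6) = 123201/390625 ≈ 31.54%


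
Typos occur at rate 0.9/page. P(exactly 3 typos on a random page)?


Poisson(λ=0.9): P(X=3) = e^(-λ)×λ^k/k!
= e^(-0.9) × 0.9^3 / 3!
≈ 0.4065696597 × 0.729 / 6 ≈ 0.049398

P(X=3) ≈ 0.049398 ≈ 4.94%


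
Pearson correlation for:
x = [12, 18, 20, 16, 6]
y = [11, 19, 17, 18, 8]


n=5, Σx=72, Σy=73, Σxy=1150, Σx²=1160, Σy²=1159
r = (5×1150 - 72×73)/√((5×1160 - 72²)(5×1159 - 73²))
= 494/√(616×466) = 494/√287056 ≈ 494/535.7761 ≈ 0.9220

r ≈ 0.9220


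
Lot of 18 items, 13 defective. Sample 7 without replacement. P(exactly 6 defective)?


Hypergeometric: C(13,6)×C(5,1)/C(18,7)
= 1716×5/31824 = 55/204

P(X=6) = 55/204 ≈ 26.96%


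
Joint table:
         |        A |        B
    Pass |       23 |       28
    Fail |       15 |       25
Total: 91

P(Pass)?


P(Pass) = (23+28)/91 = 51/91

P(Pass) = 51/91 ≈ 56.04%


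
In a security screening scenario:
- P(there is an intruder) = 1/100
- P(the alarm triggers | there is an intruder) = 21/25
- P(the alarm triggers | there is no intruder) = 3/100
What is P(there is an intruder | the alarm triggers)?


Using Bayes' theorem:
P(A|B) = P(B|A)·P(A) / P(B)

P(the alarm triggers) = 21/25 × 1/100 + 3/100 × 99/100
= 21/2500 + 297/10000 = 381/10000

P(there is an intruder|the alarm triggers) = (21/2500) / (381/10000) = 28/127

P(there is an intruder|the alarm triggers) = 28/127 ≈ 22.05%


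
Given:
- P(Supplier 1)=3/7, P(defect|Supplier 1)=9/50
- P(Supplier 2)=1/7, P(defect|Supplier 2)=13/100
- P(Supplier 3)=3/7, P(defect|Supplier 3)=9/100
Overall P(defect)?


P(B) = Σ P(B|Aᵢ)×P(Aᵢ)
  9/50×3/7 = 27/350
  13/100×1/7 = 13/700
  9/100×3/7 = 27/700
Sum = 47/350

P(defect) = 47/350 ≈ 13.43%
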